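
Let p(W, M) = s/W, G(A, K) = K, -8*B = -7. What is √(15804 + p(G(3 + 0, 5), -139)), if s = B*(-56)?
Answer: √394855/5 ≈ 125.67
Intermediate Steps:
B = 7/8 (B = -⅛*(-7) = 7/8 ≈ 0.87500)
s = -49 (s = (7/8)*(-56) = -49)
p(W, M) = -49/W
√(15804 + p(G(3 + 0, 5), -139)) = √(15804 - 49/5) = √(78971/5) = √394855/5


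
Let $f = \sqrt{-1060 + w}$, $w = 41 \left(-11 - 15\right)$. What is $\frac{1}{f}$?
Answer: $- \frac{i \sqrt{2126}}{2126} \approx - 0.021688 i$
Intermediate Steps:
$w = -1066$ ($w = 41 \left(-11 - 15\right) = 41 \left(-26\right) = -1066$)
$f = i \sqrt{2126}$ ($f = \sqrt{-1060 - 1066} = \sqrt{-2126} = i \sqrt{2126} \approx 46.109 i$)
$\frac{1}{f} = \frac{1}{i \sqrt{2126}} = - \frac{i \sqrt{2126}}{2126}$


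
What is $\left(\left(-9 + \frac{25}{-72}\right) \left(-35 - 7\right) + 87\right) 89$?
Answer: $\frac{512195}{12} \approx 42683.0$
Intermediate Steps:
$\left(\left(-9 + \frac{25}{-72}\right) \left(-35 - 7\right) + 87\right) 89 = \left(\left(-9 + 25 \left(- \frac{1}{72}\right)\right) \left(-42\right) + 87\right) 89 = \left(\left(-9 - \frac{25}{72}\right) \left(-42\right) + 87\right) 89 = \left(\left(- \frac{673}{72}\right) \left(-42\right) + 87\right) 89 = \left(\frac{4711}{12} + 87\right) 89 = \frac{5755}{12} \cdot 89 = \frac{512195}{12}$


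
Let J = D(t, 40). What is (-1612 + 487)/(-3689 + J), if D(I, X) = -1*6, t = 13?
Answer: 225/739 ≈ 0.30447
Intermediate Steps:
D(I, X) = -6
J = -6
(-1612 + 487)/(-3689 + J) = (-1612 + 487)/(-3689 - 6) = -1125/(-3695) = -1125*(-1/3695) = 225/739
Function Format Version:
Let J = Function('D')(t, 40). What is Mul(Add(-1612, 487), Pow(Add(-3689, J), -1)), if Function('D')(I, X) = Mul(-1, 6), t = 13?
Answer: Rational(225, 739) ≈ 0.30447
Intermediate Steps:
Function('D')(I, X) = -6
J = -6
Mul(Add(-1612, 487), Pow(Add(-3689, J), -1)) = Mul(Add(-1612, 487), Pow(Add(-3689, -6), -1)) = Mul(-1125, Pow(-3695, -1)) = Mul(-1125, Rational(-1, 3695)) = Rational(225, 739)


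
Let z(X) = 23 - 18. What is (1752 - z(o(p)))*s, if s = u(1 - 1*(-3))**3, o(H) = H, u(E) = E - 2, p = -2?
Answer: 13976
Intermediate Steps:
u(E) = -2 + E
z(X) = 5
s = 8 (s = (-2 + (1 - 1*(-3)))**3 = (-2 + (1 + 3))**3 = (-2 + 4)**3 = 2**3 = 8)
(1752 - z(o(p)))*s = (1752 - 1*5)*8 = (1752 - 5)*8 = 1747*8 = 13976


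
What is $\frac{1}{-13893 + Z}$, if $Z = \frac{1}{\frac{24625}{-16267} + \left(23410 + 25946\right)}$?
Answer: $- \frac{802849427}{11153987073044} \approx -7.1979 \cdot 10^{-5}$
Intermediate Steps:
$Z = \frac{16267}{802849427}$ ($Z = \frac{1}{24625 \left(- \frac{1}{16267}\right) + 49356} = \frac{1}{- \frac{24625}{16267} + 49356} = \frac{1}{\frac{802849427}{16267}} = \frac{16267}{802849427} \approx 2.0262 \cdot 10^{-5}$)
$\frac{1}{-13893 + Z} = \frac{1}{-13893 + \frac{16267}{802849427}} = \frac{1}{- \frac{11153987073044}{802849427}} = - \frac{802849427}{11153987073044}$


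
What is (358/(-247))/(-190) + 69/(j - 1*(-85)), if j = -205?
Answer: -106507/187720 ≈ -0.56737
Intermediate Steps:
(358/(-247))/(-190) + 69/(j - 1*(-85)) = (358/(-247))/(-190) + 69/(-205 - 1*(-85)) = (358*(-1/247))*(-1/190) + 69/(-205 + 85) = -358/247*(-1/190) + 69/(-120) = 179/23465 + 69*(-1/120) = 179/23465 - 23/40 = -106507/187720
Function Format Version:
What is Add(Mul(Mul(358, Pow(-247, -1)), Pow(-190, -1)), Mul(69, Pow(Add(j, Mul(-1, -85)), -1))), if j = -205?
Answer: Rational(-106507, 187720) ≈ -0.56737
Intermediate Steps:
Add(Mul(Mul(358, Pow(-247, -1)), Pow(-190, -1)), Mul(69, Pow(Add(j, Mul(-1, -85)), -1))) = Add(Mul(Mul(358, Pow(-247, -1)), Pow(-190, -1)), Mul(69, Pow(Add(-205, Mul(-1, -85)), -1))) = Add(Mul(Mul(358, Rational(-1, 247)), Rational(-1, 190)), Mul(69, Pow(Add(-205, 85), -1))) = Add(Mul(Rational(-358, 247), Rational(-1, 190)), Mul(69, Pow(-120, -1))) = Add(Rational(179, 23465), Mul(69, Rational(-1, 120))) = Add(Rational(179, 23465), Rational(-23, 40)) = Rational(-106507, 187720)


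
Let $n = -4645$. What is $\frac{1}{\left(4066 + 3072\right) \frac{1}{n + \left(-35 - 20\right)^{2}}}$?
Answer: $- \frac{810}{3569} \approx -0.22695$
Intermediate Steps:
$\frac{1}{\left(4066 + 3072\right) \frac{1}{n + \left(-35 - 20\right)^{2}}} = \frac{1}{\left(4066 + 3072\right) \frac{1}{-4645 + \left(-35 - 20\right)^{2}}} = \frac{1}{7138 \frac{1}{-4645 + \left(-55\right)^{2}}} = \frac{1}{7138 \frac{1}{-4645 + 3025}} = \frac{1}{7138 \frac{1}{-1620}} = \frac{1}{7138 \left(- \frac{1}{1620}\right)} = \frac{1}{- \frac{3569}{810}} = - \frac{810}{3569}$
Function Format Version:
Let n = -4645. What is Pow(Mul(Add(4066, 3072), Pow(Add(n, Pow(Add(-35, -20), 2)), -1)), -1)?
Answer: Rational(-810, 3569) ≈ -0.22695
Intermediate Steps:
Pow(Mul(Add(4066, 3072), Pow(Add(n, Pow(Add(-35, -20), 2)), -1)), -1) = Pow(Mul(Add(4066, 3072), Pow(Add(-4645, Pow(Add(-35, -20), 2)), -1)), -1) = Pow(Mul(7138, Pow(Add(-4645, Pow(-55, 2)), -1)), -1) = Pow(Mul(7138, Pow(Add(-4645, 3025), -1)), -1) = Pow(Mul(7138, Pow(-1620, -1)), -1) = Pow(Mul(7138, Rational(-1, 1620)), -1) = Pow(Rational(-3569, 810), -1) = Rational(-810, 3569)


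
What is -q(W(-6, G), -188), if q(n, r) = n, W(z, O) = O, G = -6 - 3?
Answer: 9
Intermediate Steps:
G = -9
-q(W(-6, G), -188) = -1*(-9) = 9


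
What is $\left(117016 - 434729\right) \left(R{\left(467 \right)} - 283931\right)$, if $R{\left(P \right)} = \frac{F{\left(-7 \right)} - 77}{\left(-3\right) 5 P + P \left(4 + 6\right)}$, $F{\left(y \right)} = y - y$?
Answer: $\frac{210636986026104}{2335} \approx 9.0209 \cdot 10^{10}$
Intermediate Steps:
$F{\left(y \right)} = 0$
$R{\left(P \right)} = \frac{77}{5 P}$ ($R{\left(P \right)} = \frac{0 - 77}{\left(-3\right) 5 P + P \left(4 + 6\right)} = - \frac{77}{- 15 P + P 10} = - \frac{77}{- 15 P + 10 P} = - \frac{77}{\left(-5\right) P} = - 77 \left(- \frac{1}{5 P}\right) = \frac{77}{5 P}$)
$\left(117016 - 434729\right) \left(R{\left(467 \right)} - 283931\right) = \left(117016 - 434729\right) \left(\frac{77}{5 \cdot 467} - 283931\right) = - 317713 \left(\frac{77}{5} \cdot \frac{1}{467} - 283931\right) = - 317713 \left(\frac{77}{2335} - 283931\right) = \left(-317713\right) \left(- \frac{662978808}{2335}\right) = \frac{210636986026104}{2335}$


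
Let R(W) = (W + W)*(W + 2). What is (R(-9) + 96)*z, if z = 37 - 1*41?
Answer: -888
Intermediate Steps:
R(W) = 2*W*(2 + W) (R(W) = (2*W)*(2 + W) = 2*W*(2 + W))
z = -4 (z = 37 - 41 = -4)
(R(-9) + 96)*z = (2*(-9)*(2 - 9) + 96)*(-4) = (2*(-9)*(-7) + 96)*(-4) = (126 + 96)*(-4) = 222*(-4) = -888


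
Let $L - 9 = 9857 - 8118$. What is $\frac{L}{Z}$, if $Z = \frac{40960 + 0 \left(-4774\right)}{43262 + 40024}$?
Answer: $\frac{18197991}{5120} \approx 3554.3$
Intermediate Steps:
$L = 1748$ ($L = 9 + \left(9857 - 8118\right) = 9 + 1739 = 1748$)
$Z = \frac{20480}{41643}$ ($Z = \frac{40960 + 0}{83286} = 40960 \cdot \frac{1}{83286} = \frac{20480}{41643} \approx 0.4918$)
$\frac{L}{Z} = \frac{1748}{\frac{20480}{41643}} = 1748 \cdot \frac{41643}{20480} = \frac{18197991}{5120}$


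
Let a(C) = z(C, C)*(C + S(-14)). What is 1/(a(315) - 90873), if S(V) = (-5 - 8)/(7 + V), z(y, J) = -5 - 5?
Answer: -7/658291 ≈ -1.0634e-5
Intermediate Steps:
z(y, J) = -10
S(V) = -13/(7 + V)
a(C) = -130/7 - 10*C (a(C) = -10*(C - 13/(7 - 14)) = -10*(C - 13/(-7)) = -10*(C - 13*(-1/7)) = -10*(C + 13/7) = -10*(13/7 + C) = -130/7 - 10*C)
1/(a(315) - 90873) = 1/((-130/7 - 10*315) - 90873) = 1/((-130/7 - 3150) - 90873) = 1/(-22180/7 - 90873) = 1/(-658291/7) = -7/658291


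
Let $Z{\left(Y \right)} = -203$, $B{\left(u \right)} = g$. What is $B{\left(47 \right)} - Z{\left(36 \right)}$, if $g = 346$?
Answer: $549$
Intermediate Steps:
$B{\left(u \right)} = 346$
$B{\left(47 \right)} - Z{\left(36 \right)} = 346 - -203 = 346 + 203 = 549$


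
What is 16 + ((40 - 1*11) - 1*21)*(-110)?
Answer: -864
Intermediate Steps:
16 + ((40 - 1*11) - 1*21)*(-110) = 16 + ((40 - 11) - 21)*(-110) = 16 + (29 - 21)*(-110) = 16 + 8*(-110) = 16 - 880 = -864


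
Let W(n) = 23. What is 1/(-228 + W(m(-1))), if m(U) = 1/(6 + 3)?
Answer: -1/205 ≈ -0.0048781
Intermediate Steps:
m(U) = ⅑ (m(U) = 1/9 = ⅑)
1/(-228 + W(m(-1))) = 1/(-228 + 23) = 1/(-205) = -1/205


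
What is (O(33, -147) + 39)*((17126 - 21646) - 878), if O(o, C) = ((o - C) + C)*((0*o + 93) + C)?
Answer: 9408714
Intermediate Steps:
O(o, C) = o*(93 + C) (O(o, C) = o*((0 + 93) + C) = o*(93 + C))
(O(33, -147) + 39)*((17126 - 21646) - 878) = (33*(93 - 147) + 39)*((17126 - 21646) - 878) = (33*(-54) + 39)*(-4520 - 878) = (-1782 + 39)*(-5398) = -1743*(-5398) = 9408714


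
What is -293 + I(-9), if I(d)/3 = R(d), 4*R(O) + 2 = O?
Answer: -1205/4 ≈ -301.25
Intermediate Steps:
R(O) = -½ + O/4
I(d) = -3/2 + 3*d/4 (I(d) = 3*(-½ + d/4) = -3/2 + 3*d/4)
-293 + I(-9) = -293 + (-3/2 + (¾)*(-9)) = -293 + (-3/2 - 27/4) = -293 - 33/4 = -1205/4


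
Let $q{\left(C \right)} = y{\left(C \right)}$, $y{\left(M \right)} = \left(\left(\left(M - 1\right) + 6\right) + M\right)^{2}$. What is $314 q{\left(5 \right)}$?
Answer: $70650$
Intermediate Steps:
$y{\left(M \right)} = \left(5 + 2 M\right)^{2}$ ($y{\left(M \right)} = \left(\left(\left(-1 + M\right) + 6\right) + M\right)^{2} = \left(\left(5 + M\right) + M\right)^{2} = \left(5 + 2 M\right)^{2}$)
$q{\left(C \right)} = \left(5 + 2 C\right)^{2}$
$314 q{\left(5 \right)} = 314 \left(5 + 2 \cdot 5\right)^{2} = 314 \left(5 + 10\right)^{2} = 314 \cdot 15^{2} = 314 \cdot 225 = 70650$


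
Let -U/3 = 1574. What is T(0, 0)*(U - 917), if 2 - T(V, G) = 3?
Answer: 5639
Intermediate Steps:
U = -4722 (U = -3*1574 = -4722)
T(V, G) = -1 (T(V, G) = 2 - 1*3 = 2 - 3 = -1)
T(0, 0)*(U - 917) = -(-4722 - 917) = -1*(-5639) = 5639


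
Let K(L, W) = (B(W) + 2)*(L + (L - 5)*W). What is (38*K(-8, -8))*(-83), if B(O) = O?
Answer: 1816704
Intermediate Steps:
K(L, W) = (2 + W)*(L + W*(-5 + L)) (K(L, W) = (W + 2)*(L + (L - 5)*W) = (2 + W)*(L + (-5 + L)*W) = (2 + W)*(L + W*(-5 + L)))
(38*K(-8, -8))*(-83) = (38*(-10*(-8) - 5*(-8)**2 + 2*(-8) - 8*(-8)**2 + 3*(-8)*(-8)))*(-83) = (38*(80 - 5*64 - 16 - 8*64 + 192))*(-83) = (38*(80 - 320 - 16 - 512 + 192))*(-83) = (38*(-576))*(-83) = -21888*(-83) = 1816704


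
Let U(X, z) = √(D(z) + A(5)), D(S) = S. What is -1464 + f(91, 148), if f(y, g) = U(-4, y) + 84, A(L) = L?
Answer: -1380 + 4*√6 ≈ -1370.2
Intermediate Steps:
U(X, z) = √(5 + z) (U(X, z) = √(z + 5) = √(5 + z))
f(y, g) = 84 + √(5 + y) (f(y, g) = √(5 + y) + 84 = 84 + √(5 + y))
-1464 + f(91, 148) = -1464 + (84 + √(5 + 91)) = -1464 + (84 + √96) = -1464 + (84 + 4*√6) = -1380 + 4*√6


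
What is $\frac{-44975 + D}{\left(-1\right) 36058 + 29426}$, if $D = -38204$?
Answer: $\frac{83179}{6632} \approx 12.542$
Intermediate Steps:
$\frac{-44975 + D}{\left(-1\right) 36058 + 29426} = \frac{-44975 - 38204}{\left(-1\right) 36058 + 29426} = - \frac{83179}{-36058 + 29426} = - \frac{83179}{-6632} = \left(-83179\right) \left(- \frac{1}{6632}\right) = \frac{83179}{6632}$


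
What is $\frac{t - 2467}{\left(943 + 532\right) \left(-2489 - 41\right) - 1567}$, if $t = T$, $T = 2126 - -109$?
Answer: $\frac{232}{3733317} \approx 6.2143 \cdot 10^{-5}$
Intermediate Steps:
$T = 2235$ ($T = 2126 + 109 = 2235$)
$t = 2235$
$\frac{t - 2467}{\left(943 + 532\right) \left(-2489 - 41\right) - 1567} = \frac{2235 - 2467}{\left(943 + 532\right) \left(-2489 - 41\right) - 1567} = - \frac{232}{1475 \left(-2530\right) - 1567} = - \frac{232}{-3731750 - 1567} = - \frac{232}{-3733317} = \left(-232\right) \left(- \frac{1}{3733317}\right) = \frac{232}{3733317}$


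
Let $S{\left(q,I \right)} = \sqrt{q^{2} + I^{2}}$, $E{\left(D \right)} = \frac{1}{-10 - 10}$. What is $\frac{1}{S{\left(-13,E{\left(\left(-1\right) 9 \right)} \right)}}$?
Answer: $\frac{20 \sqrt{67601}}{67601} \approx 0.076923$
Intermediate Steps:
$E{\left(D \right)} = - \frac{1}{20}$ ($E{\left(D \right)} = \frac{1}{-20} = - \frac{1}{20}$)
$S{\left(q,I \right)} = \sqrt{I^{2} + q^{2}}$
$\frac{1}{S{\left(-13,E{\left(\left(-1\right) 9 \right)} \right)}} = \frac{1}{\sqrt{\left(- \frac{1}{20}\right)^{2} + \left(-13\right)^{2}}} = \frac{1}{\sqrt{\frac{1}{400} + 169}} = \frac{1}{\sqrt{\frac{67601}{400}}} = \frac{1}{\frac{1}{20} \sqrt{67601}} = \frac{20 \sqrt{67601}}{67601}$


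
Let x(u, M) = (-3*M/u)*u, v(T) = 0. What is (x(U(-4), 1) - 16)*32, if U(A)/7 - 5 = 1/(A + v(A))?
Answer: -608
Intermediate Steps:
U(A) = 35 + 7/A (U(A) = 35 + 7/(A + 0) = 35 + 7/A)
x(u, M) = -3*M (x(u, M) = (-3*M/u)*u = -3*M)
(x(U(-4), 1) - 16)*32 = (-3*1 - 16)*32 = (-3 - 16)*32 = -19*32 = -608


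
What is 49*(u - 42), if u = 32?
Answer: -490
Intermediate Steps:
49*(u - 42) = 49*(32 - 42) = 49*(-10) = -490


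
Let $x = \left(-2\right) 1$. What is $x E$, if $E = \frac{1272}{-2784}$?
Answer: $\frac{53}{58} \approx 0.91379$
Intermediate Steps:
$E = - \frac{53}{116}$ ($E = 1272 \left(- \frac{1}{2784}\right) = - \frac{53}{116} \approx -0.4569$)
$x = -2$
$x E = \left(-2\right) \left(- \frac{53}{116}\right) = \frac{53}{58}$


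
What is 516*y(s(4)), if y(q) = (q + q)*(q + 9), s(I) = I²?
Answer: 412800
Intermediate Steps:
y(q) = 2*q*(9 + q) (y(q) = (2*q)*(9 + q) = 2*q*(9 + q))
516*y(s(4)) = 516*(2*4²*(9 + 4²)) = 516*(2*16*(9 + 16)) = 516*(2*16*25) = 516*800 = 412800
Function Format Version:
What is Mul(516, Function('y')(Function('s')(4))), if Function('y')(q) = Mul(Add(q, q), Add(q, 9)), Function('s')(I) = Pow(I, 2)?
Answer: 412800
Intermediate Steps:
Function('y')(q) = Mul(2, q, Add(9, q)) (Function('y')(q) = Mul(Mul(2, q), Add(9, q)) = Mul(2, q, Add(9, q)))
Mul(516, Function('y')(Function('s')(4))) = Mul(516, Mul(2, Pow(4, 2), Add(9, Pow(4, 2)))) = Mul(516, Mul(2, 16, Add(9, 16))) = Mul(516, Mul(2, 16, 25)) = Mul(516, 800) = 412800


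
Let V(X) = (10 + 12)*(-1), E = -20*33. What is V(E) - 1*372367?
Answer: -372389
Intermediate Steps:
E = -660
V(X) = -22 (V(X) = 22*(-1) = -22)
V(E) - 1*372367 = -22 - 1*372367 = -22 - 372367 = -372389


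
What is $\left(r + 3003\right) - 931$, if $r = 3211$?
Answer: $5283$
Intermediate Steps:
$\left(r + 3003\right) - 931 = \left(3211 + 3003\right) - 931 = 6214 - 931 = 5283$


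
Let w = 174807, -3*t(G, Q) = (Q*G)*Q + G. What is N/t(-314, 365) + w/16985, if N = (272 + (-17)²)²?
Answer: 7328731546503/710532893540 ≈ 10.314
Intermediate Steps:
t(G, Q) = -G/3 - G*Q²/3 (t(G, Q) = -((Q*G)*Q + G)/3 = -((G*Q)*Q + G)/3 = -(G*Q² + G)/3 = -(G + G*Q²)/3 = -G/3 - G*Q²/3)
N = 314721 (N = (272 + 289)² = 561² = 314721)
N/t(-314, 365) + w/16985 = 314721/((-⅓*(-314)*(1 + 365²))) + 174807/16985 = 314721/((-⅓*(-314)*(1 + 133225))) + 174807*(1/16985) = 314721/((-⅓*(-314)*133226)) + 174807/16985 = 314721/(41832964/3) + 174807/16985 = 314721*(3/41832964) + 174807/16985 = 944163/41832964 + 174807/16985 = 7328731546503/710532893540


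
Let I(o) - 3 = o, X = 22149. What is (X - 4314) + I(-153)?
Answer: 17685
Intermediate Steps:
I(o) = 3 + o
(X - 4314) + I(-153) = (22149 - 4314) + (3 - 153) = 17835 - 150 = 17685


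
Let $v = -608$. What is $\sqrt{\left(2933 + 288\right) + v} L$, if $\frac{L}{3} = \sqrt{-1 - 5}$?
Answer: $9 i \sqrt{1742} \approx 375.64 i$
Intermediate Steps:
$L = 3 i \sqrt{6}$ ($L = 3 \sqrt{-1 - 5} = 3 \sqrt{-6} = 3 i \sqrt{6} \approx 7.3485 i$)
$\sqrt{\left(2933 + 288\right) + v} L = \sqrt{\left(2933 + 288\right) - 608} \cdot 3 i \sqrt{6} = \sqrt{3221 - 608} \cdot 3 i \sqrt{6} = \sqrt{2613} \cdot 3 i \sqrt{6} = 9 i \sqrt{1742}$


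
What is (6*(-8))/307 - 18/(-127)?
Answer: -570/38989 ≈ -0.014620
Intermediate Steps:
(6*(-8))/307 - 18/(-127) = -48*1/307 - 18*(-1/127) = -48/307 + 18/127 = -570/38989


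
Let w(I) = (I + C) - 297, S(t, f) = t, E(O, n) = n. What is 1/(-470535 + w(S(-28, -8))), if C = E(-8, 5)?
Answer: -1/470855 ≈ -2.1238e-6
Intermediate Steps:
C = 5
w(I) = -292 + I (w(I) = (I + 5) - 297 = (5 + I) - 297 = -292 + I)
1/(-470535 + w(S(-28, -8))) = 1/(-470535 + (-292 - 28)) = 1/(-470535 - 320) = 1/(-470855) = -1/470855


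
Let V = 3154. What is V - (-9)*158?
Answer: 4576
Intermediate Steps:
V - (-9)*158 = 3154 - (-9)*158 = 3154 - 1*(-1422) = 3154 + 1422 = 4576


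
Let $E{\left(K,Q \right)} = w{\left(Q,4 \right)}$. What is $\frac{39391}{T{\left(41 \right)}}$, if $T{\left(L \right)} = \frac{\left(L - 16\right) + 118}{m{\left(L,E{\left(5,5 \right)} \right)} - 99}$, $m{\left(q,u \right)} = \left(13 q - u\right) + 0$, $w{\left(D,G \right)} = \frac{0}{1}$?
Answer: $\frac{1554154}{13} \approx 1.1955 \cdot 10^{5}$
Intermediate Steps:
$w{\left(D,G \right)} = 0$ ($w{\left(D,G \right)} = 0 \cdot 1 = 0$)
$E{\left(K,Q \right)} = 0$
$m{\left(q,u \right)} = - u + 13 q$ ($m{\left(q,u \right)} = \left(- u + 13 q\right) + 0 = - u + 13 q$)
$T{\left(L \right)} = \frac{102 + L}{-99 + 13 L}$ ($T{\left(L \right)} = \frac{\left(L - 16\right) + 118}{\left(\left(-1\right) 0 + 13 L\right) - 99} = \frac{\left(-16 + L\right) + 118}{\left(0 + 13 L\right) - 99} = \frac{102 + L}{13 L - 99} = \frac{102 + L}{-99 + 13 L}$)
$\frac{39391}{T{\left(41 \right)}} = \frac{39391}{\frac{1}{-99 + 13 \cdot 41} \left(102 + 41\right)} = \frac{39391}{\frac{1}{-99 + 533} \cdot 143} = \frac{39391}{\frac{1}{434} \cdot 143} = \frac{39391}{\frac{143}{434}} = 39391 \cdot \frac{434}{143} = \frac{1554154}{13}$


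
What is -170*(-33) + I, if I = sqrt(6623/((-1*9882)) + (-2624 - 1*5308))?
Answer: 5610 + I*sqrt(9563658934)/1098 ≈ 5610.0 + 89.066*I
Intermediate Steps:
I = I*sqrt(9563658934)/1098 (I = sqrt(6623/(-9882) + (-2624 - 5308)) = sqrt(6623*(-1/9882) - 7932) = sqrt(-6623/9882 - 7932) = sqrt(-78390647/9882) = I*sqrt(9563658934)/1098 ≈ 89.066*I)
-170*(-33) + I = -170*(-33) + I*sqrt(9563658934)/1098 = 5610 + I*sqrt(9563658934)/1098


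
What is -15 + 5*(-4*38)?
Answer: -775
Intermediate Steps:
-15 + 5*(-4*38) = -15 + 5*(-152) = -15 - 760 = -775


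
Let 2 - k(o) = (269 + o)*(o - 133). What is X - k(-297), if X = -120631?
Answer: -108593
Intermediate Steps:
k(o) = 2 - (-133 + o)*(269 + o) (k(o) = 2 - (269 + o)*(o - 133) = 2 - (269 + o)*(-133 + o) = 2 - (-133 + o)*(269 + o))
X - k(-297) = -120631 - (35779 - 1*(-297)**2 - 136*(-297)) = -120631 - (35779 - 1*88209 + 40392) = -120631 - (35779 - 88209 + 40392) = -120631 - 1*(-12038) = -120631 + 12038 = -108593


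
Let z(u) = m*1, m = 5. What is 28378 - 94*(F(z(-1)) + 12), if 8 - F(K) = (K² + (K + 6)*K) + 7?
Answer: 34676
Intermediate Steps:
z(u) = 5 (z(u) = 5*1 = 5)
F(K) = 1 - K² - K*(6 + K) (F(K) = 8 - ((K² + (K + 6)*K) + 7) = 8 - ((K² + (6 + K)*K) + 7) = 8 - ((K² + K*(6 + K)) + 7) = 8 - (7 + K² + K*(6 + K)) = 8 + (-7 - K² - K*(6 + K)) = 1 - K² - K*(6 + K))
28378 - 94*(F(z(-1)) + 12) = 28378 - 94*((1 - 6*5 - 2*5²) + 12) = 28378 - 94*((1 - 30 - 2*25) + 12) = 28378 - 94*((1 - 30 - 50) + 12) = 28378 - 94*(-79 + 12) = 28378 - 94*(-67) = 28378 - 1*(-6298) = 28378 + 6298 = 34676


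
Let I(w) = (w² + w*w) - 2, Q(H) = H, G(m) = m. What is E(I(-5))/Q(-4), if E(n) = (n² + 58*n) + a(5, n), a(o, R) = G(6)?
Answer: -2547/2 ≈ -1273.5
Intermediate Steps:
a(o, R) = 6
I(w) = -2 + 2*w² (I(w) = (w² + w²) - 2 = 2*w² - 2 = -2 + 2*w²)
E(n) = 6 + n² + 58*n (E(n) = (n² + 58*n) + 6 = 6 + n² + 58*n)
E(I(-5))/Q(-4) = (6 + (-2 + 2*(-5)²)² + 58*(-2 + 2*(-5)²))/(-4) = (6 + (-2 + 2*25)² + 58*(-2 + 2*25))*(-¼) = (6 + (-2 + 50)² + 58*(-2 + 50))*(-¼) = (6 + 48² + 58*48)*(-¼) = (6 + 2304 + 2784)*(-¼) = 5094*(-¼) = -2547/2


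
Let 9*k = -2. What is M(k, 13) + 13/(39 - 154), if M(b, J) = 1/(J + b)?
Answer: -4/115 ≈ -0.034783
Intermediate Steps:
k = -2/9 (k = (⅑)*(-2) = -2/9 ≈ -0.22222)
M(k, 13) + 13/(39 - 154) = 1/(13 - 2/9) + 13/(39 - 154) = 1/(115/9) + 13/(-115) = 9/115 - 1/115*13 = 9/115 - 13/115 = -4/115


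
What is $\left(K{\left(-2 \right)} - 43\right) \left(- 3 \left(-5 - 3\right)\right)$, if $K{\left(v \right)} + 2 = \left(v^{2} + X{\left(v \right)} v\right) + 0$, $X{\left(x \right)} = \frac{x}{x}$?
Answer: $-1032$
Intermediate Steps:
$X{\left(x \right)} = 1$
$K{\left(v \right)} = -2 + v + v^{2}$ ($K{\left(v \right)} = -2 + \left(\left(v^{2} + 1 v\right) + 0\right) = -2 + \left(\left(v^{2} + v\right) + 0\right) = -2 + \left(\left(v + v^{2}\right) + 0\right) = -2 + \left(v + v^{2}\right) = -2 + v + v^{2}$)
$\left(K{\left(-2 \right)} - 43\right) \left(- 3 \left(-5 - 3\right)\right) = \left(\left(-2 - 2 + \left(-2\right)^{2}\right) - 43\right) \left(- 3 \left(-5 - 3\right)\right) = \left(\left(-2 - 2 + 4\right) - 43\right) \left(\left(-3\right) \left(-8\right)\right) = \left(0 - 43\right) 24 = \left(-43\right) 24 = -1032$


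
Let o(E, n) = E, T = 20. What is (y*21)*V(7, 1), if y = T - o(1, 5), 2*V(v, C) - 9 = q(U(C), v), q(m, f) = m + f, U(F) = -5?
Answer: 4389/2 ≈ 2194.5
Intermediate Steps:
q(m, f) = f + m
V(v, C) = 2 + v/2 (V(v, C) = 9/2 + (v - 5)/2 = 9/2 + (-5 + v)/2 = 9/2 + (-5/2 + v/2) = 2 + v/2)
y = 19 (y = 20 - 1*1 = 20 - 1 = 19)
(y*21)*V(7, 1) = (19*21)*(2 + (½)*7) = 399*(2 + 7/2) = 399*(11/2) = 4389/2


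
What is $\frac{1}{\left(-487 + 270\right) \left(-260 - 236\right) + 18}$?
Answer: $\frac{1}{107650} \approx 9.2894 \cdot 10^{-6}$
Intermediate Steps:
$\frac{1}{\left(-487 + 270\right) \left(-260 - 236\right) + 18} = \frac{1}{\left(-217\right) \left(-496\right) + 18} = \frac{1}{107632 + 18} = \frac{1}{107650}$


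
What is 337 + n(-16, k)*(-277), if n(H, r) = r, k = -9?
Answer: 2830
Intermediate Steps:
337 + n(-16, k)*(-277) = 337 - 9*(-277) = 337 + 2493 = 2830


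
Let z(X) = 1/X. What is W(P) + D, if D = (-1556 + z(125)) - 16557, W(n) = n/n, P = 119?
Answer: -2263999/125 ≈ -18112.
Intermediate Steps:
W(n) = 1
D = -2264124/125 (D = (-1556 + 1/125) - 16557 = -194499/125 - 16557 = -2264124/125 ≈ -18113.)
W(P) + D = 1 - 2264124/125 = -2263999/125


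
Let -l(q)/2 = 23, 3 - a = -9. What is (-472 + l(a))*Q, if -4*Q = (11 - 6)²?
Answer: 6475/2 ≈ 3237.5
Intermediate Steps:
a = 12 (a = 3 - 1*(-9) = 3 + 9 = 12)
Q = -25/4 (Q = -(11 - 6)²/4 = -¼*5² = -¼*25 = -25/4 ≈ -6.2500)
l(q) = -46 (l(q) = -2*23 = -46)
(-472 + l(a))*Q = (-472 - 46)*(-25/4) = -518*(-25/4) = 6475/2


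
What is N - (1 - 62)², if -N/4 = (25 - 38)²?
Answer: -4397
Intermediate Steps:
N = -676 (N = -4*(25 - 38)² = -4*(-13)² = -4*169 = -676)
N - (1 - 62)² = -676 - (1 - 62)² = -676 - 1*(-61)² = -676 - 1*3721 = -676 - 3721 = -4397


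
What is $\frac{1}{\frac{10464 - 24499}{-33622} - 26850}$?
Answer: $- \frac{33622}{902736665} \approx -3.7245 \cdot 10^{-5}$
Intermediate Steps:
$\frac{1}{\frac{10464 - 24499}{-33622} - 26850} = \frac{1}{\left(-14035\right) \left(- \frac{1}{33622}\right) - 26850} = \frac{1}{\frac{14035}{33622} - 26850} = \frac{1}{- \frac{902736665}{33622}} = - \frac{33622}{902736665}$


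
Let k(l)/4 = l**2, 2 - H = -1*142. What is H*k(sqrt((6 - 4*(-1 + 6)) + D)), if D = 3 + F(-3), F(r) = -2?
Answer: -7488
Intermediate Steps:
D = 1 (D = 3 - 2 = 1)
H = 144 (H = 2 - (-1)*142 = 2 - 1*(-142) = 2 + 142 = 144)
k(l) = 4*l**2
H*k(sqrt((6 - 4*(-1 + 6)) + D)) = 144*(4*(sqrt((6 - 4*(-1 + 6)) + 1))**2) = 144*(4*(sqrt((6 - 4*5) + 1))**2) = 144*(4*(sqrt((6 - 20) + 1))**2) = 144*(4*(sqrt(-14 + 1))**2) = 144*(4*(sqrt(-13))**2) = 144*(4*(I*sqrt(13))**2) = 144*(4*(-13)) = 144*(-52) = -7488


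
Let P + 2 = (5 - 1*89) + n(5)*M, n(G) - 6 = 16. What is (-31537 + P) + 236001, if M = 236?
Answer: 209570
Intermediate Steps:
n(G) = 22 (n(G) = 6 + 16 = 22)
P = 5106 (P = -2 + ((5 - 1*89) + 22*236) = -2 + ((5 - 89) + 5192) = -2 + (-84 + 5192) = -2 + 5108 = 5106)
(-31537 + P) + 236001 = (-31537 + 5106) + 236001 = -26431 + 236001 = 209570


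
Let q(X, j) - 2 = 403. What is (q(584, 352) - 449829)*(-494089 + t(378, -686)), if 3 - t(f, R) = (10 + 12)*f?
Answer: 225791516448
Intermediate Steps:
t(f, R) = 3 - 22*f (t(f, R) = 3 - (10 + 12)*f = 3 - 22*f)
q(X, j) = 405 (q(X, j) = 2 + 403 = 405)
(q(584, 352) - 449829)*(-494089 + t(378, -686)) = (405 - 449829)*(-494089 + (3 - 22*378)) = -449424*(-494089 + (3 - 8316)) = -449424*(-494089 - 8313) = -449424*(-502402) = 225791516448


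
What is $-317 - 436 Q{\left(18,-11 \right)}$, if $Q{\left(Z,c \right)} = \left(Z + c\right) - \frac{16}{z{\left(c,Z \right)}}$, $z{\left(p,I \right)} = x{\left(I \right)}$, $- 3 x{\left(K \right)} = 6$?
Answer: $-6857$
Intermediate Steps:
$x{\left(K \right)} = -2$ ($x{\left(K \right)} = \left(- \frac{1}{3}\right) 6 = -2$)
$z{\left(p,I \right)} = -2$
$Q{\left(Z,c \right)} = 8 + Z + c$ ($Q{\left(Z,c \right)} = \left(Z + c\right) - \frac{16}{-2} = \left(Z + c\right) - -8 = \left(Z + c\right) + 8 = 8 + Z + c$)
$-317 - 436 Q{\left(18,-11 \right)} = -317 - 436 \left(8 + 18 - 11\right) = -317 - 6540 = -6857$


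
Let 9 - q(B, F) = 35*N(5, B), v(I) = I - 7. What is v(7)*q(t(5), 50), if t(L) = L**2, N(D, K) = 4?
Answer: 0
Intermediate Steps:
v(I) = -7 + I
q(B, F) = -131 (q(B, F) = 9 - 35*4 = 9 - 1*140 = 9 - 140 = -131)
v(7)*q(t(5), 50) = (-7 + 7)*(-131) = 0*(-131) = 0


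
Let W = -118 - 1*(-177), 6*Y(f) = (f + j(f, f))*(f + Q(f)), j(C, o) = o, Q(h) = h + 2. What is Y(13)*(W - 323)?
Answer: -32032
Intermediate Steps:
Q(h) = 2 + h
Y(f) = f*(2 + 2*f)/3 (Y(f) = ((f + f)*(f + (2 + f)))/6 = ((2*f)*(2 + 2*f))/6 = (2*f*(2 + 2*f))/6 = f*(2 + 2*f)/3)
W = 59 (W = -118 + 177 = 59)
Y(13)*(W - 323) = ((⅔)*13*(1 + 13))*(59 - 323) = ((⅔)*13*14)*(-264) = (364/3)*(-264) = -32032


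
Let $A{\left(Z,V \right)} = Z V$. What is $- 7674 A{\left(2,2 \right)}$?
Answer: $-30696$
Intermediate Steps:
$A{\left(Z,V \right)} = V Z$
$- 7674 A{\left(2,2 \right)} = - 7674 \cdot 2 \cdot 2 = \left(-7674\right) 4 = -30696$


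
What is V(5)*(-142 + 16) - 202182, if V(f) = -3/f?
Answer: -1010532/5 ≈ -2.0211e+5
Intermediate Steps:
V(5)*(-142 + 16) - 202182 = (-3/5)*(-142 + 16) - 202182 = -3*⅕*(-126) - 202182 = -⅗*(-126) - 202182 = 378/5 - 202182 = -1010532/5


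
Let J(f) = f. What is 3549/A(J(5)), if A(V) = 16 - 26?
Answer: -3549/10 ≈ -354.90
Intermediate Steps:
A(V) = -10
3549/A(J(5)) = 3549/(-10) = 3549*(-⅒) = -3549/10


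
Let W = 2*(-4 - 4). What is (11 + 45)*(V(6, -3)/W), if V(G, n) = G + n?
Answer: -21/2 ≈ -10.500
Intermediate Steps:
W = -16 (W = 2*(-8) = -16)
(11 + 45)*(V(6, -3)/W) = (11 + 45)*((6 - 3)/(-16)) = 56*(3*(-1/16)) = 56*(-3/16) = -21/2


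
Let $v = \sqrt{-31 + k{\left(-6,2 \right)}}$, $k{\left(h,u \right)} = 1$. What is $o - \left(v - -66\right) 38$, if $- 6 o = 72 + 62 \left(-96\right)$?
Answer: $-1528 - 38 i \sqrt{30} \approx -1528.0 - 208.13 i$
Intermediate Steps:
$o = 980$ ($o = - \frac{72 + 62 \left(-96\right)}{6} = - \frac{72 - 5952}{6} = \left(- \frac{1}{6}\right) \left(-5880\right) = 980$)
$v = i \sqrt{30}$ ($v = \sqrt{-31 + 1} = \sqrt{-30} = i \sqrt{30} \approx 5.4772 i$)
$o - \left(v - -66\right) 38 = 980 - \left(i \sqrt{30} - -66\right) 38 = 980 - \left(i \sqrt{30} + 66\right) 38 = 980 - \left(66 + i \sqrt{30}\right) 38 = 980 - \left(2508 + 38 i \sqrt{30}\right) = -1528 - 38 i \sqrt{30}$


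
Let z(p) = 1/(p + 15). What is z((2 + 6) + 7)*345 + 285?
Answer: 593/2 ≈ 296.50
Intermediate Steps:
z(p) = 1/(15 + p)
z((2 + 6) + 7)*345 + 285 = 345/(15 + ((2 + 6) + 7)) + 285 = 345/(15 + (8 + 7)) + 285 = 345/(15 + 15) + 285 = 345/30 + 285 = (1/30)*345 + 285 = 23/2 + 285 = 593/2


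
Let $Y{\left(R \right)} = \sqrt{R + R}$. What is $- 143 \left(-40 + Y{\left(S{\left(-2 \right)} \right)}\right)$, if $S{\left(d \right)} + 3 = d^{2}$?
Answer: $5720 - 143 \sqrt{2} \approx 5517.8$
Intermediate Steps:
$S{\left(d \right)} = -3 + d^{2}$
$Y{\left(R \right)} = \sqrt{2} \sqrt{R}$ ($Y{\left(R \right)} = \sqrt{2 R} = \sqrt{2} \sqrt{R}$)
$- 143 \left(-40 + Y{\left(S{\left(-2 \right)} \right)}\right) = - 143 \left(-40 + \sqrt{2} \sqrt{-3 + \left(-2\right)^{2}}\right) = - 143 \left(-40 + \sqrt{2} \sqrt{-3 + 4}\right) = - 143 \left(-40 + \sqrt{2} \sqrt{1}\right) = - 143 \left(-40 + \sqrt{2} \cdot 1\right) = - 143 \left(-40 + \sqrt{2}\right) = 5720 - 143 \sqrt{2}$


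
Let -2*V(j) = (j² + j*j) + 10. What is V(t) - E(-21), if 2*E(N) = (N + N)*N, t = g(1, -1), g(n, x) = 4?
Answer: -462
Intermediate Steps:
t = 4
V(j) = -5 - j² (V(j) = -((j² + j*j) + 10)/2 = -((j² + j²) + 10)/2 = -(2*j² + 10)/2 = -(10 + 2*j²)/2 = -5 - j²)
E(N) = N² (E(N) = ((N + N)*N)/2 = ((2*N)*N)/2 = (2*N²)/2 = N²)
V(t) - E(-21) = (-5 - 1*4²) - 1*(-21)² = (-5 - 1*16) - 1*441 = (-5 - 16) - 441 = -21 - 441 = -462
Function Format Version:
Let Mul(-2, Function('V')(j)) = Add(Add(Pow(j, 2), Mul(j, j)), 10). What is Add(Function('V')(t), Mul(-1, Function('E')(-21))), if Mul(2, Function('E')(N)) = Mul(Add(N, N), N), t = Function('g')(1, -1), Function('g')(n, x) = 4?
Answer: -462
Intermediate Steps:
t = 4
Function('V')(j) = Add(-5, Mul(-1, Pow(j, 2))) (Function('V')(j) = Mul(Rational(-1, 2), Add(Add(Pow(j, 2), Mul(j, j)), 10)) = Mul(Rational(-1, 2), Add(Add(Pow(j, 2), Pow(j, 2)), 10)) = Mul(Rational(-1, 2), Add(Mul(2, Pow(j, 2)), 10)) = Mul(Rational(-1, 2), Add(10, Mul(2, Pow(j, 2)))) = Add(-5, Mul(-1, Pow(j, 2))))
Function('E')(N) = Pow(N, 2) (Function('E')(N) = Mul(Rational(1, 2), Mul(Add(N, N), N)) = Mul(Rational(1, 2), Mul(Mul(2, N), N)) = Mul(Rational(1, 2), Mul(2, Pow(N, 2))) = Pow(N, 2))
Add(Function('V')(t), Mul(-1, Function('E')(-21))) = Add(Add(-5, Mul(-1, Pow(4, 2))), Mul(-1, Pow(-21, 2))) = Add(Add(-5, Mul(-1, 16)), Mul(-1, 441)) = Add(Add(-5, -16), -441) = Add(-21, -441) = -462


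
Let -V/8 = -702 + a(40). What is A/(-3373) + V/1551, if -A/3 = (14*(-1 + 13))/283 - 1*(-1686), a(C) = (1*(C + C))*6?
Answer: 1305400534/493507003 ≈ 2.6451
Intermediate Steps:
a(C) = 12*C (a(C) = (1*(2*C))*6 = (2*C)*6 = 12*C)
V = 1776 (V = -8*(-702 + 12*40) = -8*(-702 + 480) = -8*(-222) = 1776)
A = -1431918/283 (A = -3*((14*(-1 + 13))/283 - 1*(-1686)) = -3*((14*12)*(1/283) + 1686) = -3*(168*(1/283) + 1686) = -3*(168/283 + 1686) = -3*477306/283 = -1431918/283 ≈ -5059.8)
A/(-3373) + V/1551 = -1431918/283/(-3373) + 1776/1551 = -1431918/283*(-1/3373) + 1776*(1/1551) = 1431918/954559 + 592/517 = 1305400534/493507003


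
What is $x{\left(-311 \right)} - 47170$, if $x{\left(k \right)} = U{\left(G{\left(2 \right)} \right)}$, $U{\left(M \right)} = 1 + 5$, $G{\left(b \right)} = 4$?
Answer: $-47164$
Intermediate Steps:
$U{\left(M \right)} = 6$
$x{\left(k \right)} = 6$
$x{\left(-311 \right)} - 47170 = 6 - 47170 = -47164$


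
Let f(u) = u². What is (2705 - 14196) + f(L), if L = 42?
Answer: -9727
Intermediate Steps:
(2705 - 14196) + f(L) = (2705 - 14196) + 42² = -11491 + 1764 = -9727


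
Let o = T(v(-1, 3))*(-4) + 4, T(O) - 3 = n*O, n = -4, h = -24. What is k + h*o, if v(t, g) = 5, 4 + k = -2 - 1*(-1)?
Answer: -1733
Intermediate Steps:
k = -5 (k = -4 + (-2 - 1*(-1)) = -4 + (-2 + 1) = -4 - 1 = -5)
T(O) = 3 - 4*O
o = 72 (o = (3 - 4*5)*(-4) + 4 = (3 - 20)*(-4) + 4 = -17*(-4) + 4 = 68 + 4 = 72)
k + h*o = -5 - 24*72 = -5 - 1728 = -1733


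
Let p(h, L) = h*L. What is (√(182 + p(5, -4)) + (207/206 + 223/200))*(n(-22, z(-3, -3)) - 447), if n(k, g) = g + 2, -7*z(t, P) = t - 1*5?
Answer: -135679583/144200 - 27963*√2/7 ≈ -6590.3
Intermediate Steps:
z(t, P) = 5/7 - t/7 (z(t, P) = -(t - 1*5)/7 = -(t - 5)/7 = -(-5 + t)/7 = 5/7 - t/7)
n(k, g) = 2 + g
p(h, L) = L*h
(√(182 + p(5, -4)) + (207/206 + 223/200))*(n(-22, z(-3, -3)) - 447) = (√(182 - 4*5) + (207/206 + 223/200))*((2 + (5/7 - ⅐*(-3))) - 447) = (√(182 - 20) + (207*(1/206) + 223*(1/200)))*((2 + (5/7 + 3/7)) - 447) = (√162 + (207/206 + 223/200))*((2 + 8/7) - 447) = (9*√2 + 43669/20600)*(22/7 - 447) = (43669/20600 + 9*√2)*(-3107/7) = -135679583/144200 - 27963*√2/7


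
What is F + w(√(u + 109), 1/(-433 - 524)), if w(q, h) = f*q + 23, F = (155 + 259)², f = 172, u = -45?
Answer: 172795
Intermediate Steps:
F = 171396 (F = 414² = 171396)
w(q, h) = 23 + 172*q (w(q, h) = 172*q + 23 = 23 + 172*q)
F + w(√(u + 109), 1/(-433 - 524)) = 171396 + (23 + 172*√(-45 + 109)) = 171396 + (23 + 172*√64) = 171396 + (23 + 172*8) = 171396 + (23 + 1376) = 171396 + 1399 = 172795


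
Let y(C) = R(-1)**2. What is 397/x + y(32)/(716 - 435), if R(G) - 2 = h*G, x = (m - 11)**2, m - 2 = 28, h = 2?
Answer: 397/361 ≈ 1.0997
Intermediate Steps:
m = 30 (m = 2 + 28 = 30)
x = 361 (x = (30 - 11)**2 = 19**2 = 361)
R(G) = 2 + 2*G
y(C) = 0 (y(C) = (2 + 2*(-1))**2 = (2 - 2)**2 = 0**2 = 0)
397/x + y(32)/(716 - 435) = 397/361 + 0/(716 - 435) = 397*(1/361) + 0/281 = 397/361 + 0*(1/281) = 397/361 + 0 = 397/361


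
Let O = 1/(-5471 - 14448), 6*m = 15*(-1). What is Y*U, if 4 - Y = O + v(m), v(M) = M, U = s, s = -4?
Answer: -517898/19919 ≈ -26.000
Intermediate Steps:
U = -4
m = -5/2 (m = (15*(-1))/6 = (⅙)*(-15) = -5/2 ≈ -2.5000)
O = -1/19919 (O = 1/(-19919) = -1/19919 ≈ -5.0203e-5)
Y = 258949/39838 (Y = 4 - (-1/19919 - 5/2) = 4 - 1*(-99597/39838) = 4 + 99597/39838 = 258949/39838 ≈ 6.5001)
Y*U = (258949/39838)*(-4) = -517898/19919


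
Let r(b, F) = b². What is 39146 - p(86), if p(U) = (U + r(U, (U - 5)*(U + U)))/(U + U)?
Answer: 78205/2 ≈ 39103.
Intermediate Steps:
p(U) = (U + U²)/(2*U) (p(U) = (U + U²)/(U + U) = (U + U²)/((2*U)) = (U + U²)*(1/(2*U)) = (U + U²)/(2*U))
39146 - p(86) = 39146 - (½ + (½)*86) = 39146 - (½ + 43) = 39146 - 1*87/2 = 39146 - 87/2 = 78205/2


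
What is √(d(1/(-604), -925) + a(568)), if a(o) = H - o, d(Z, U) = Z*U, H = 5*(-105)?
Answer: I*√99546297/302 ≈ 33.037*I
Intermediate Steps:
H = -525
d(Z, U) = U*Z
a(o) = -525 - o
√(d(1/(-604), -925) + a(568)) = √(-925/(-604) + (-525 - 1*568)) = √(-925*(-1/604) + (-525 - 568)) = √(925/604 - 1093) = √(-659247/604) = I*√99546297/302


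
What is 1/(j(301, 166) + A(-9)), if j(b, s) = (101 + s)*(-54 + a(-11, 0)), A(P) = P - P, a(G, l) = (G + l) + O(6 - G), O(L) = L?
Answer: -1/12816 ≈ -7.8027e-5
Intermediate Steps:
a(G, l) = 6 + l (a(G, l) = (G + l) + (6 - G) = 6 + l)
A(P) = 0
j(b, s) = -4848 - 48*s (j(b, s) = (101 + s)*(-54 + (6 + 0)) = (101 + s)*(-54 + 6) = (101 + s)*(-48) = -4848 - 48*s)
1/(j(301, 166) + A(-9)) = 1/((-4848 - 48*166) + 0) = 1/((-4848 - 7968) + 0) = 1/(-12816 + 0) = 1/(-12816) = -1/12816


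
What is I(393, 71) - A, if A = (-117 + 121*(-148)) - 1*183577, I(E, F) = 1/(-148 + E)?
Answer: 49392491/245 ≈ 2.0160e+5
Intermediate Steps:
A = -201602 (A = (-117 - 17908) - 183577 = -18025 - 183577 = -201602)
I(393, 71) - A = 1/(-148 + 393) - 1*(-201602) = 1/245 + 201602 = 49392491/245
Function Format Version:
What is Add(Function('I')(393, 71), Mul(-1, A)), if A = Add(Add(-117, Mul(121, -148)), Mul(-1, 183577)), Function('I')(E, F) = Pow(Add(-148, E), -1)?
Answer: Rational(49392491, 245) ≈ 2.0160e+5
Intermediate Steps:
A = -201602 (A = Add(Add(-117, -17908), -183577) = Add(-18025, -183577) = -201602)
Add(Function('I')(393, 71), Mul(-1, A)) = Add(Pow(Add(-148, 393), -1), Mul(-1, -201602)) = Add(Pow(245, -1), 201602) = Add(Rational(1, 245), 201602) = Rational(49392491, 245)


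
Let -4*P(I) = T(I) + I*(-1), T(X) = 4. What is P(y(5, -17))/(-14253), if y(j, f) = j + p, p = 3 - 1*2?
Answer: -1/28506 ≈ -3.5080e-5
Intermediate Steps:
p = 1 (p = 3 - 2 = 1)
y(j, f) = 1 + j (y(j, f) = j + 1 = 1 + j)
P(I) = -1 + I/4 (P(I) = -(4 + I*(-1))/4 = -(4 - I)/4 = -1 + I/4)
P(y(5, -17))/(-14253) = (-1 + (1 + 5)/4)/(-14253) = (-1 + (¼)*6)*(-1/14253) = (-1 + 3/2)*(-1/14253) = (½)*(-1/14253) = -1/28506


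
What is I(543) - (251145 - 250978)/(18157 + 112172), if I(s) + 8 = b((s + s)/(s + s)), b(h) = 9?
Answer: 130162/130329 ≈ 0.99872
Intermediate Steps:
I(s) = 1 (I(s) = -8 + 9 = 1)
I(543) - (251145 - 250978)/(18157 + 112172) = 1 - (251145 - 250978)/(18157 + 112172) = 1 - 167/130329 = 130162/130329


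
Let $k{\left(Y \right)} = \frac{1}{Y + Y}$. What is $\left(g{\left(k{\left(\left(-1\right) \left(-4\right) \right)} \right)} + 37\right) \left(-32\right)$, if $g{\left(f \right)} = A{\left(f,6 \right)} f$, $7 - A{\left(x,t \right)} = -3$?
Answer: $-1224$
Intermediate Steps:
$A{\left(x,t \right)} = 10$ ($A{\left(x,t \right)} = 7 - -3 = 7 + 3 = 10$)
$k{\left(Y \right)} = \frac{1}{2 Y}$
$g{\left(f \right)} = 10 f$
$\left(g{\left(k{\left(\left(-1\right) \left(-4\right) \right)} \right)} + 37\right) \left(-32\right) = \left(10 \frac{1}{2 \left(\left(-1\right) \left(-4\right)\right)} + 37\right) \left(-32\right) = \left(10 \frac{1}{2 \cdot 4} + 37\right) \left(-32\right) = \left(10 \cdot \frac{1}{2} \cdot \frac{1}{4} + 37\right) \left(-32\right) = \left(10 \cdot \frac{1}{8} + 37\right) \left(-32\right) = \left(\frac{5}{4} + 37\right) \left(-32\right) = \frac{153}{4} \left(-32\right) = -1224$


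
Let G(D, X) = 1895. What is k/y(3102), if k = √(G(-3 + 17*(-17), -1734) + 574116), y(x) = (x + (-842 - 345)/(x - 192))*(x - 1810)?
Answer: 1455*√576011/5830558918 ≈ 0.00018939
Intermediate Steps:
y(x) = (-1810 + x)*(x - 1187/(-192 + x)) (y(x) = (x - 1187/(-192 + x))*(-1810 + x) = (-1810 + x)*(x - 1187/(-192 + x)))
k = √576011 (k = √(1895 + 574116) = √576011 ≈ 758.95)
k/y(3102) = √576011/(((2148470 + 3102³ - 2002*3102² + 346333*3102)/(-192 + 3102))) = √576011/(((2148470 + 29848697208 - 2002*9622404 + 1074324966)/2910)) = √576011/(((2148470 + 29848697208 - 19264052808 + 1074324966)/2910)) = √576011/(((1/2910)*11661117836)) = √576011/(5830558918/1455) = √576011*(1455/5830558918) = 1455*√576011/5830558918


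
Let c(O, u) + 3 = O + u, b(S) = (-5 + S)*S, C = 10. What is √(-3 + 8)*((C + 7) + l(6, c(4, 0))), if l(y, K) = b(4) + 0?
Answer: 13*√5 ≈ 29.069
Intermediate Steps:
b(S) = S*(-5 + S)
c(O, u) = -3 + O + u (c(O, u) = -3 + (O + u) = -3 + O + u)
l(y, K) = -4 (l(y, K) = 4*(-5 + 4) + 0 = 4*(-1) + 0 = -4 + 0 = -4)
√(-3 + 8)*((C + 7) + l(6, c(4, 0))) = √(-3 + 8)*((10 + 7) - 4) = √5*(17 - 4) = √5*13 = 13*√5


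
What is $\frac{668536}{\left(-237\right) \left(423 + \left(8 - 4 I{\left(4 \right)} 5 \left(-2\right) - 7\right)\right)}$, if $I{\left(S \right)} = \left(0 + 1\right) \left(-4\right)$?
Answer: $\frac{83567}{25596} \approx 3.2648$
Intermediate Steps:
$I{\left(S \right)} = -4$ ($I{\left(S \right)} = 1 \left(-4\right) = -4$)
$\frac{668536}{\left(-237\right) \left(423 + \left(8 - 4 I{\left(4 \right)} 5 \left(-2\right) - 7\right)\right)} = \frac{668536}{\left(-237\right) \left(423 + \left(8 \left(-4\right) \left(-4\right) 5 \left(-2\right) - 7\right)\right)} = \frac{668536}{\left(-237\right) \left(423 + \left(8 \cdot 16 \cdot 5 \left(-2\right) - 7\right)\right)} = \frac{668536}{\left(-237\right) \left(423 + \left(8 \cdot 80 \left(-2\right) - 7\right)\right)} = \frac{668536}{\left(-237\right) \left(423 + \left(8 \left(-160\right) - 7\right)\right)} = \frac{668536}{\left(-237\right) \left(423 - 1287\right)} = \frac{668536}{\left(-237\right) \left(-864\right)} = \frac{668536}{204768} = 668536 \cdot \frac{1}{204768} = \frac{83567}{25596}$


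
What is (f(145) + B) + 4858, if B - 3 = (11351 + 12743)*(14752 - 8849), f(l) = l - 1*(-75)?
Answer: 142231963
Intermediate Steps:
f(l) = 75 + l (f(l) = l + 75 = 75 + l)
B = 142226885 (B = 3 + (11351 + 12743)*(14752 - 8849) = 3 + 24094*5903 = 3 + 142226882 = 142226885)
(f(145) + B) + 4858 = ((75 + 145) + 142226885) + 4858 = (220 + 142226885) + 4858 = 142227105 + 4858 = 142231963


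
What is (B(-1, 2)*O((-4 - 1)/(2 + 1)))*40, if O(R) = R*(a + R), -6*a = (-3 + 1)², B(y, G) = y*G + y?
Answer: -1400/3 ≈ -466.67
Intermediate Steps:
B(y, G) = y + G*y (B(y, G) = G*y + y = y + G*y)
a = -⅔ (a = -(-3 + 1)²/6 = -⅙*(-2)² = -⅙*4 = -⅔ ≈ -0.66667)
O(R) = R*(-⅔ + R)
(B(-1, 2)*O((-4 - 1)/(2 + 1)))*40 = ((-(1 + 2))*(((-4 - 1)/(2 + 1))*(-2 + 3*((-4 - 1)/(2 + 1)))/3))*40 = ((-1*3)*((-5/3)*(-2 + 3*(-5/3))/3))*40 = -(-5*⅓)*(-2 + 3*(-5*⅓))*40 = -(-5)*(-2 + 3*(-5/3))/3*40 = -(-5)*(-2 - 5)/3*40 = -(-5)*(-7)/3*40 = -3*35/9*40 = -35/3*40 = -1400/3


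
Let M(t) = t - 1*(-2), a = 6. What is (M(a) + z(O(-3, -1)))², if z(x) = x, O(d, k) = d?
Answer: 25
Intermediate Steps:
M(t) = 2 + t (M(t) = t + 2 = 2 + t)
(M(a) + z(O(-3, -1)))² = ((2 + 6) - 3)² = (8 - 3)² = 5² = 25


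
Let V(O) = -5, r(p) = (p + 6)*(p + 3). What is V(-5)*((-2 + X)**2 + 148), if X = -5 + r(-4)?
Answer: -1145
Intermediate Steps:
r(p) = (3 + p)*(6 + p) (r(p) = (6 + p)*(3 + p) = (3 + p)*(6 + p))
X = -7 (X = -5 + (18 + (-4)**2 + 9*(-4)) = -5 + (18 + 16 - 36) = -5 - 2 = -7)
V(-5)*((-2 + X)**2 + 148) = -5*((-2 - 7)**2 + 148) = -5*((-9)**2 + 148) = -5*(81 + 148) = -5*229 = -1145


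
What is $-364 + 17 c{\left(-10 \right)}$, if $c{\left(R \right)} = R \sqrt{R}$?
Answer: $-364 - 170 i \sqrt{10} \approx -364.0 - 537.59 i$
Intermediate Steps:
$c{\left(R \right)} = R^{\frac{3}{2}}$
$-364 + 17 c{\left(-10 \right)} = -364 + 17 \left(-10\right)^{\frac{3}{2}} = -364 + 17 \left(- 10 i \sqrt{10}\right) = -364 - 170 i \sqrt{10}$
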